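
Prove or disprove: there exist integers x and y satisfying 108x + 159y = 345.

x = 40, y = -25

Since gcd(108, 159) = 3 and 345 = 3·115, Bézout's identity guarantees a solution.
Dividing through by 3 reduces the equation to 36x + 53y = 115.
Dividing repeatedly: 53 = 1·36 + 17, 36 = 2·17 + 2, 17 = 8·2 + 1, 2 = 2·1 + 0.
Back-substituting, 1 = 17 − 8·2 = 17 − 8·(36 − 2·17) = −8·36 + 17·17 = −8·36 + 17·(53 − 1·36) = 17·53 − 25·36; that is, 36·(-25) + 53·17 = 1.
Scaling by 115 gives the particular solution (x, y) = (-2875, 1955).
Shifting by a multiple of (53, −36) keeps it a solution: x = -2875 + 55·53 = 40, y = 1955 − 55·36 = -25.
Check: 108·40 + 159·(-25) = 4320 − 3975 = 345. ✓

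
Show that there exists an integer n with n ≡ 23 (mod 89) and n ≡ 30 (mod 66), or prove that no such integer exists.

n = 2604

The moduli 89 and 66 are coprime, so by the Chinese Remainder Theorem a unique solution modulo 5874 exists.
Any solution of the first congruence is n = 23 + 89t; substituting into the second, 89t ≡ 30 − 23 ≡ 7 (mod 66).
89 ≡ 23 (mod 66), so this reads 23t ≡ 7 (mod 66). To invert 23 modulo 66: 66 = 2·23 + 20, 23 = 1·20 + 3, 20 = 6·3 + 2, 3 = 1·2 + 1, 2 = 2·1 + 0, and unwinding, 1 = 3 − 1·2 = 3 − (20 − 6·3) = −20 + 7·3 = −20 + 7·(23 − 1·20) = 7·23 − 8·20 = 7·23 − 8·(66 − 2·23) = −8·66 + 23·23. Thus 23⁻¹ ≡ 23 (mod 66).
Multiplying by 23: t ≡ 23·7 = 161 ≡ 29 (mod 66).
Taking t = 29 gives n = 23 + 89·29 = 2604.
Check: 2604 mod 89 = 23, 2604 mod 66 = 30. ✓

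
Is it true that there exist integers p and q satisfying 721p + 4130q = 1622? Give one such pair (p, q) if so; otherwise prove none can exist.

gcd(721, 4130) = 7, so every integer of the form 721p + 4130q is a multiple of 7.
However 1622 leaves remainder 5 on division by 7.
Hence no integers p, q satisfy the equation.

No such integers exist.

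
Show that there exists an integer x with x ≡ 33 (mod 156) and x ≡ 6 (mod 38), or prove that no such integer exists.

gcd(156, 38) = 2. If x ≡ 33 (mod 156) and x ≡ 6 (mod 38), then x ≡ 33 (mod 2) and x ≡ 6 (mod 2).
But 33 mod 2 = 1 while 6 mod 2 = 0, a contradiction.
Therefore no such x exists.

No, no such integer exists.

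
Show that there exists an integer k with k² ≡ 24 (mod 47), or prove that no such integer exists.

k = 27

k = 27 works: 27² = 729, and 729 − 24 = 705 = 15·47.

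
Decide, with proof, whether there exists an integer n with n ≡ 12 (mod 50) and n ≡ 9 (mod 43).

Since 50 and 43 share no common factor, CRT says the pair of congruences has a solution (unique mod 2150).
Write n = 12 + 50t and require 12 + 50t ≡ 9 (mod 43), i.e. 50t ≡ 40 (mod 43).
50 ≡ 7 (mod 43), so this reads 7t ≡ 40 (mod 43). Invert 7 mod 43 by the Euclidean algorithm: 43 = 6·7 + 1, 7 = 7·1 + 0; back-substituting, 1 = 43 − 6·7. Hence 7·(-6) ≡ 1, so 7⁻¹ ≡ -6 ≡ 37 (mod 43).
Therefore t ≡ 37·40 = 1480 ≡ 18 (mod 43).
Taking t = 18 gives n = 12 + 50·18 = 912.
Indeed 912 ≡ 12 (mod 50) and 912 ≡ 9 (mod 43).

n = 912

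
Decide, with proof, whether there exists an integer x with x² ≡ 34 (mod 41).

41 is prime, so by Euler's criterion 34 is a square mod 41 iff 34^((41−1)/2) = 34^20 ≡ 1 (mod 41).
Repeated squaring mod 41: 34^2 = 1156 ≡ 8; 34^4 ≡ 8² = 64 ≡ 23; 34^8 ≡ 23² = 529 ≡ 37; 34^16 ≡ 37² = 1369 ≡ 16.
Since 20 = 16 + 4, 34^20 ≡ 16 · 23; multiplying out mod 41: 16·23 = 368 ≡ 40. Thus 34^20 ≡ 40 ≡ −1 (mod 41).
By Euler's criterion 34 is a quadratic non-residue mod 41: no x satisfies x² ≡ 34 (mod 41).

No, no such integer exists.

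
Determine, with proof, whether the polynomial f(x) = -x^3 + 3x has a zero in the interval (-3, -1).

Such a root exists.

f(-3) = 18 and f(-1) = -2, which have opposite signs.
Since f is a polynomial it is continuous on [-3, -1].
By the Intermediate Value Theorem, f takes the value 0 somewhere in the open interval.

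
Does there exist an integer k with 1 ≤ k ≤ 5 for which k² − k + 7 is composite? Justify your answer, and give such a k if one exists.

At k = 5: 5² − 5 + 7 = 27 = 3·9, which is composite.

k = 5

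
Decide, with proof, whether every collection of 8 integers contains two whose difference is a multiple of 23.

Consider the 8 integers 50, 51, …, 57. They lie in distinct residue classes modulo 23, since 8 ≤ 23.
Any two of them differ by at most 7 < 23 and by at least 1, so no difference is a multiple of 23.

No; for instance {50, 51, 52, 53, 54, 55, 56, 57} is a counterexample.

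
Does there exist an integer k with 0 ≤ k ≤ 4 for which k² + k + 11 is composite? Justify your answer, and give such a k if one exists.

There is no such integer k in that range.

The values for k = 0, 1, …, 4 are 11, 13, 17, 23, 31, and each of these is prime.
So no value in the range makes the expression composite.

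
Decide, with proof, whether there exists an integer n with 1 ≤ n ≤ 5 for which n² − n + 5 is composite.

n = 5

At n = 5: 5² − 5 + 5 = 25 = 5·5, which is composite.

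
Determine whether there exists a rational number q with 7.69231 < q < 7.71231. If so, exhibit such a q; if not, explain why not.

q = 77/10

Multiplying by 10: 10·7.69231 = 76.92310 and 10·7.71231 = 77.12310, so the integer 77 lies strictly between them.
Dividing back, 7.69231 < 77/10 < 7.71231, and 77/10 is rational.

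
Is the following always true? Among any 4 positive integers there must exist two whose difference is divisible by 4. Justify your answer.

No, the set {16, 17, 18, 19} is a counterexample.

Take the 4 consecutive integers 16, 17, 18, 19: their residues mod 4 are all distinct because 4 ≤ 4.
Any two of them differ by at most 3 < 4 and by at least 1, so no difference is a multiple of 4.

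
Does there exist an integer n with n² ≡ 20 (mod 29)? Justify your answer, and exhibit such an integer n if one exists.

n = 22

n = 22 works: 22² = 484, and 484 − 20 = 464 = 16·29.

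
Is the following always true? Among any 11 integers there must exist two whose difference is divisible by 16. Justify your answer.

No, the set {37, 38, 39, 40, 41, 42, 43, 44, 45, 46, 47} is a counterexample.

Consider the 11 integers 37, 38, …, 47. They lie in distinct residue classes modulo 16, since 11 ≤ 16.
Any two of them differ by at most 10 < 16 and by at least 1, so no difference is a multiple of 16.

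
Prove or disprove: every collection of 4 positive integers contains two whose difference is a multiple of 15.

No; for instance {31, 32, 33, 34} is a counterexample.

Try 4 consecutive integers, 31, 32, 33, 34. Their remainders mod 15 are 1, 2, 3, 4 — pairwise different, as any 4 ≤ 15 consecutive integers have distinct residues.
Any two of them differ by at most 3 < 15 and by at least 1, so no difference is a multiple of 15.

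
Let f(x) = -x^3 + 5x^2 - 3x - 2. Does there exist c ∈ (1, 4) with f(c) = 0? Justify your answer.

Yes, such a c exists.

f(1) = -1 and f(4) = 2, which have opposite signs.
As a polynomial, f is continuous on every closed interval.
The Intermediate Value Theorem then guarantees some c ∈ (1, 4) with f(c) = 0.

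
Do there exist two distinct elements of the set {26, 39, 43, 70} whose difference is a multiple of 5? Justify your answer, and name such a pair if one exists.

No, no such pair exists.

Two integers differ by a multiple of 5 exactly when they have the same residue mod 5. The residues are 26↦1, 39↦4, 43↦3, 70↦0.
These 4 residues are pairwise different, hence no difference of two elements is divisible by 5.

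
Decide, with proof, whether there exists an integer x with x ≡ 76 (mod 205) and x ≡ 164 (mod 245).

Both moduli are multiples of 5 = gcd(205, 245), so any solution would satisfy x ≡ 76 and x ≡ 164 modulo 5 simultaneously.
But 76 mod 5 = 1 while 164 mod 5 = 4, a contradiction.
Hence the system has no solution.

No such integer exists.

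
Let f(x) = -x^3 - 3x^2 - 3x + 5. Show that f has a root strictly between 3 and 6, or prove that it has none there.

No.

f(3) = -58 and f(6) = -337, both negative, so a sign-change argument is unavailable; we show f keeps this sign on the whole interval.
Shift to the endpoint 3: with x = 3 + u (0 < u < 3), one computes f(3 + u) = -u^3 - 12u^2 - 48u - 58.
All 4 nonzero coefficients of this polynomial in u are negative; hence for u > 0 the value is a sum of negative terms (the constant -58 among them).
So f is strictly negative on (3, 6); no root exists in the interval.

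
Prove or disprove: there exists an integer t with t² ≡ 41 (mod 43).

t = 27

t = 27 works: 27² = 729, and 729 − 41 = 688 = 16·43.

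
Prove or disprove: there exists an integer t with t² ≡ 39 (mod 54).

Work modulo the divisor 9 of 54. If t² ≡ 39 (mod 54) then t² ≡ 3 (mod 9).
Computing t² mod 9 for t = 0, 1, …, 4 (enough, by the symmetry t ↦ 9 − t) gives 0, 1, 4, 0, 7.
So the quadratic residues mod 9 are {0, 1, 4, 7}, and 3 is not among them.
Hence no integer t has t² ≡ 39 (mod 54).

No, no such integer exists.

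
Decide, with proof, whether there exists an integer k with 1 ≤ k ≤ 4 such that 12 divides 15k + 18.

At k = 1 the value 33 is not a multiple of 12. Try k = 2: 15·2 + 18 = 48 = 4·12, which is divisible by 12.

k = 2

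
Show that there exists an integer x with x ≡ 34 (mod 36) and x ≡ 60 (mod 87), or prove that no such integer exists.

No such integer exists.

Reduce both congruences modulo 3, which divides 36 and 87: they say x ≡ 34 (mod 3) and x ≡ 60 (mod 3).
These are incompatible: 34 − 60 = -26 is not divisible by 3.
So no integer satisfies both congruences.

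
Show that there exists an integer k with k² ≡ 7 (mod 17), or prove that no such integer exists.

No such integer exists.

Computing k² mod 17 for k = 0, 1, …, 8 (enough, by the symmetry k ↦ 17 − k) gives 0, 1, 4, 9, 16, 8, 2, 15, 13.
So the quadratic residues mod 17 are {0, 1, 2, 4, 8, 9, 13, 15, 16}, and 7 is not among them.
Therefore k² ≡ 7 (mod 17) has no solution.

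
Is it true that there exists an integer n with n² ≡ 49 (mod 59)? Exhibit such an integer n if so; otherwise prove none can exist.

Take n = 7. Then 7² = 49, and since 0 ≤ 49 < 59 this is already reduced: 7² ≡ 49 (mod 59).

n = 7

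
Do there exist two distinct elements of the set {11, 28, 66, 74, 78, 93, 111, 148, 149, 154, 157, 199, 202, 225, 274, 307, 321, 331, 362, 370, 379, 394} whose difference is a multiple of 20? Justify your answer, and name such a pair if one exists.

Reduce each element mod 20: 11↦11, 28↦8, 66↦6, 74↦14, 78↦18, 93↦13, 111↦11, 148↦8, 149↦9, 154↦14, 157↦17, 199↦19, 202↦2, 225↦5, 274↦14, 307↦7, 321↦1, 331↦11, 362↦2, 370↦10, 379↦19, 394↦14. The residue 11 repeats (at 11 and 111), and 111 − 11 = 100 = 5·20.

Yes: 11 and 111.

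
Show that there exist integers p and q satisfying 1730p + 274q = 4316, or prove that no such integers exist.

p = 47, q = -281

Every value of 1730p + 274q is a multiple of gcd(1730, 274) = 2; since 2 ∣ 4316, solutions exist.
Dividing through by 2 reduces the equation to 865p + 137q = 2158.
Dividing repeatedly: 865 = 6·137 + 43, 137 = 3·43 + 8, 43 = 5·8 + 3, 8 = 2·3 + 2, 3 = 1·2 + 1, 2 = 2·1 + 0.
Unwinding: 1 = 3 − 1·2 = 3 − (8 − 2·3) = −8 + 3·3 = −8 + 3·(43 − 5·8) = 3·43 − 16·8 = 3·43 − 16·(137 − 3·43) = −16·137 + 51·43 = −16·137 + 51·(865 − 6·137) = 51·865 − 322·137, i.e. 865·51 + 137·(-322) = 1.
Multiplying through by 2158: p = 51·2158 = 110058, q = (-322)·2158 = -694876 is a solution.
Subtracting 803·137 from p and adding 803·865 to q gives the tidier solution (47, -281).
Check: 1730·47 + 274·(-281) = 81310 − 76994 = 4316. ✓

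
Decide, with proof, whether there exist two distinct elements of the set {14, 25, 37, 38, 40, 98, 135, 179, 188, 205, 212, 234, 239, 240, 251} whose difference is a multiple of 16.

No, no such pair exists.

Reduce each element modulo 16: 14↦14, 25↦9, 37↦5, 38↦6, 40↦8, 98↦2, 135↦7, 179↦3, 188↦12, 205↦13, 212↦4, 234↦10, 239↦15, 240↦0, 251↦11.
All 15 residues are distinct, so no two elements differ by a multiple of 16.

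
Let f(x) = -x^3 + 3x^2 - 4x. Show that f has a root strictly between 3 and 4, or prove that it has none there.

f(3) = -12 and f(4) = -32, both negative.
The derivative f'(x) = -3x^2 + 6x - 4 is a quadratic with discriminant 6² − 4·(-3)·(-4) = -12 < 0; it never vanishes, so it is always negative (sign of the leading coefficient).
So f is strictly decreasing; between 3 and 4 its values lie between f(3) = -12 and f(4) = -32, all negative. Therefore f has no root in (3, 4).

No such root exists.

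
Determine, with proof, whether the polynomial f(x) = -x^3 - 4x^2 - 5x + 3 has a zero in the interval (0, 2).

f(0) = 3 and f(2) = -31, which have opposite signs.
f is continuous everywhere (it is a polynomial), in particular on [0, 2].
By the Intermediate Value Theorem f must vanish at some point of (0, 2).

Yes, f has a root in the interval.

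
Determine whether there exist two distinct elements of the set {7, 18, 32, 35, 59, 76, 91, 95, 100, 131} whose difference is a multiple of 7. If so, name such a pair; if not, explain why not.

The pair (7, 35) works.

7 mod 7 = 0 and 35 mod 7 = 0, so 35 − 7 = 28 = 4·7.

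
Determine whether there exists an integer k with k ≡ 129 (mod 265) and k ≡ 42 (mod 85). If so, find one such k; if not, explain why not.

No such integer exists.

Reduce both congruences modulo 5, which divides 265 and 85: they say k ≡ 129 (mod 5) and k ≡ 42 (mod 5).
These are incompatible: 129 − 42 = 87 is not divisible by 5.
Hence the system has no solution.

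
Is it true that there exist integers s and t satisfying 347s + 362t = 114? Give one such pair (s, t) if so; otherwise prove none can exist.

s = 282, t = -270

347 and 362 are coprime, so 347s + 362t ranges over all of ℤ.
Euclidean algorithm: 362 = 1·347 + 15, 347 = 23·15 + 2, 15 = 7·2 + 1, 2 = 2·1 + 0.
Working back up the chain: 1 = 15 − 7·2 = 15 − 7·(347 − 23·15) = −7·347 + 162·15 = −7·347 + 162·(362 − 1·347) = 162·362 − 169·347. So 347·(-169) + 362·162 = 1.
Multiplying through by 114: s = (-169)·114 = -19266, t = 162·114 = 18468 is a solution.
Adding 54·362 to s and subtracting 54·347 from t gives the tidier solution (282, -270).
Check: 347·282 + 362·(-270) = 97854 − 97740 = 114. ✓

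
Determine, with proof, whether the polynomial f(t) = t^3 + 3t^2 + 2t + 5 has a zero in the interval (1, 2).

No such root exists.

The endpoint values f(1) = 11 and f(2) = 29 are both positive. Claim: f(t) > 0 for every t in (1, 2).
Shift to the endpoint 1: with t = 1 + u (0 < u < 1), one computes f(1 + u) = u^3 + 6u^2 + 11u + 11.
All 4 nonzero coefficients of this polynomial in u are positive; hence for u > 0 the value is a sum of positive terms (the constant 11 among them).
Therefore f(t) > 0 throughout (1, 2), and f has no zero there.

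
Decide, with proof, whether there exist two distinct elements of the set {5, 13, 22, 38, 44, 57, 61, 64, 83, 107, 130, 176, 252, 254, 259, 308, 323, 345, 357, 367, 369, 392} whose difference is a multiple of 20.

The pair (5, 345) works.

Reduce each element mod 20: 5↦5, 13↦13, 22↦2, 38↦18, 44↦4, 57↦17, 61↦1, 64↦4, 83↦3, 107↦7, 130↦10, 176↦16, 252↦12, 254↦14, 259↦19, 308↦8, 323↦3, 345↦5, 357↦17, 367↦7, 369↦9, 392↦12. The residue 5 repeats (at 5 and 345), and 345 − 5 = 340 = 17·20.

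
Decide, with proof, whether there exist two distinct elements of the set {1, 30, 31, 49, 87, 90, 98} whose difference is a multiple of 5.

1 and 31 are such a pair.

Reduce each element mod 5: 1↦1, 30↦0, 31↦1, 49↦4, 87↦2, 90↦0, 98↦3. The residue 1 repeats (at 1 and 31), and 31 − 1 = 30 = 6·5.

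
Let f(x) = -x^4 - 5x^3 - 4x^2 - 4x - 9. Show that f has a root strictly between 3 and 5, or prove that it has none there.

f has no root in that interval.

The endpoint values f(3) = -273 and f(5) = -1379 are both negative. Claim: f(x) < 0 for every x in (3, 5).
Shift to the endpoint 3: with x = 3 + u (0 < u < 2), one computes f(3 + u) = -u^4 - 17u^3 - 103u^2 - 271u - 273.
The nonzero coefficients here are all negative, so for u > 0 every term is negative (or zero), and the constant term -273 is strictly negative.
So f is strictly negative on (3, 5); no root exists in the interval.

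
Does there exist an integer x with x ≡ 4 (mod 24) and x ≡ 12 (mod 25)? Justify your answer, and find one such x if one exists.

The moduli 24 and 25 are coprime, so by the Chinese Remainder Theorem a unique solution modulo 600 exists.
Write x = 4 + 24t and require 4 + 24t ≡ 12 (mod 25), i.e. 24t ≡ 8 (mod 25).
Invert 24 mod 25 by the Euclidean algorithm: 25 = 1·24 + 1, 24 = 24·1 + 0; back-substituting, 1 = 25 − 1·24. Hence 24·(-1) ≡ 1, so 24⁻¹ ≡ -1 ≡ 24 (mod 25).
Multiplying by 24: t ≡ 24·8 = 192 ≡ 17 (mod 25).
With t = 17: x = 4 + 24·17 = 412.
Check: 412 mod 24 = 4, 412 mod 25 = 12. ✓

x = 412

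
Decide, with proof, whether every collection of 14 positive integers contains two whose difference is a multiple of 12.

Partition the integers by their residue mod 12; there are 12 classes.
With 14 integers and only 12 classes, the pigeonhole principle forces two of them, say a and b, into the same class.
Equal remainders mean a − b ≡ 0 (mod 12), so 12 divides their difference.

Yes, this is always true.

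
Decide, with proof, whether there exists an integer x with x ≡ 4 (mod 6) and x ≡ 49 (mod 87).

The moduli are not coprime: gcd(6, 87) = 3. Compatibility requires 3 ∣ (49 − 4) = 45, which holds, so solutions exist.
Put x = 4 + 6t, so we need 6t ≡ 45 (mod 87), equivalently (divide by 3) 2t ≡ 15 (mod 29).
Note 2·15 = 30 ≡ 1 (mod 29) (as 30 − 1 = 1·29), so 2⁻¹ ≡ 15.
Multiplying by 15: t ≡ 15·15 = 225 ≡ 22 (mod 29).
Then x = 4 + 6·22 = 136.
Indeed 136 ≡ 4 (mod 6) and 136 ≡ 49 (mod 87).

x = 136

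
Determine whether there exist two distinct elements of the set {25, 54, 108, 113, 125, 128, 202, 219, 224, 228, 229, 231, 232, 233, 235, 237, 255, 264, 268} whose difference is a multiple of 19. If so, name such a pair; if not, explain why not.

No such pair exists.

Two integers differ by a multiple of 19 exactly when they have the same residue mod 19. The residues are 25↦6, 54↦16, 108↦13, 113↦18, 125↦11, 128↦14, 202↦12, 219↦10, 224↦15, 228↦0, 229↦1, 231↦3, 232↦4, 233↦5, 235↦7, 237↦9, 255↦8, 264↦17, 268↦2.
No residue repeats among the 19 elements, so no pair has difference ≡ 0 (mod 19).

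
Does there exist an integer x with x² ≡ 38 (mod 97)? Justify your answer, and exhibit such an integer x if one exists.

No, no such integer exists.

97 is prime, so by Euler's criterion 38 is a square mod 97 iff 38^((97−1)/2) = 38^48 ≡ 1 (mod 97).
Squaring successively (mod 97): 38^2 = 1444 ≡ 86; 38^4 ≡ 86² = 7396 ≡ 24; 38^8 ≡ 24² = 576 ≡ 91; 38^16 ≡ 91² = 8281 ≡ 36; 38^32 ≡ 36² = 1296 ≡ 35.
Since 48 = 32 + 16, 38^48 ≡ 35 · 36; multiplying out mod 97: 35·36 = 1260 ≡ 96. Thus 38^48 ≡ 96 ≡ −1 (mod 97).
By Euler's criterion 38 is a quadratic non-residue mod 97: no x satisfies x² ≡ 38 (mod 97).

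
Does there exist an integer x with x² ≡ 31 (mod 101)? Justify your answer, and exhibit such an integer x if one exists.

x = 58 works: 58² = 3364, and 3364 − 31 = 3333 = 33·101.

x = 58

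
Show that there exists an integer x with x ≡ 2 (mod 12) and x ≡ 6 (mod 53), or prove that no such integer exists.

x = 218

Since 12 and 53 share no common factor, CRT says the pair of congruences has a solution (unique mod 636).
Write x = 2 + 12t and require 2 + 12t ≡ 6 (mod 53), i.e. 12t ≡ 4 (mod 53).
To invert 12 modulo 53: 53 = 4·12 + 5, 12 = 2·5 + 2, 5 = 2·2 + 1, 2 = 2·1 + 0, and unwinding, 1 = 5 − 2·2 = 5 − 2·(12 − 2·5) = −2·12 + 5·5 = −2·12 + 5·(53 − 4·12) = 5·53 − 22·12. Thus 12⁻¹ ≡ -22 ≡ 31 (mod 53).
Multiplying by 31: t ≡ 31·4 = 124 ≡ 18 (mod 53).
Taking t = 18 gives x = 2 + 12·18 = 218.
Check: 218 mod 12 = 2, 218 mod 53 = 6. ✓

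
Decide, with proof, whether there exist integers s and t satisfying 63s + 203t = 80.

Any value of 63s + 203t is a multiple of gcd(63, 203) = 7.
But 80 is not a multiple of 7 (it leaves remainder 3).
So the equation is unsolvable over ℤ.

There are no such integers.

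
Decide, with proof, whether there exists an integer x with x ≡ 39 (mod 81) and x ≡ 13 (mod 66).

No, no such integer exists.

gcd(81, 66) = 3. If x ≡ 39 (mod 81) and x ≡ 13 (mod 66), then x ≡ 39 (mod 3) and x ≡ 13 (mod 3).
But 39 mod 3 = 0 while 13 mod 3 = 1, a contradiction.
So no integer satisfies both congruences.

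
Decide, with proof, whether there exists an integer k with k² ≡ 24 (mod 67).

k = 52

Take k = 52. Then 52² = 2704 = 40·67 + 24, so 52² ≡ 24 (mod 67).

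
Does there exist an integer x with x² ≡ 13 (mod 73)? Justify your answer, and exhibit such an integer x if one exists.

73 is prime, so by Euler's criterion 13 is a square mod 73 iff 13^((73−1)/2) = 13^36 ≡ 1 (mod 73).
Squaring successively (mod 73): 13^2 = 169 ≡ 23; 13^4 ≡ 23² = 529 ≡ 18; 13^8 ≡ 18² = 324 ≡ 32; 13^16 ≡ 32² = 1024 ≡ 2; 13^32 ≡ 2² = 4 ≡ 4.
Since 36 = 32 + 4, 13^36 ≡ 4 · 18; multiplying out mod 73: 4·18 = 72 ≡ 72. Thus 13^36 ≡ 72 ≡ −1 (mod 73).
By Euler's criterion 13 is a quadratic non-residue mod 73: no x satisfies x² ≡ 13 (mod 73).

No such integer exists.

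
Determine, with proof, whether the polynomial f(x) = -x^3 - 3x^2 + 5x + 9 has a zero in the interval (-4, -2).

Such a root exists.

f(-4) = 5 and f(-2) = -5, which have opposite signs.
As a polynomial, f is continuous on every closed interval.
By the Intermediate Value Theorem f must vanish at some point of (-4, -2).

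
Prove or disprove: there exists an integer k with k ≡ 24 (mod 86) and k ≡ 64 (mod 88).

k = 2088

The moduli are not coprime: gcd(86, 88) = 2. Compatibility requires 2 ∣ (64 − 24) = 40, which holds, so solutions exist.
Put k = 24 + 86t, so we need 86t ≡ 40 (mod 88), equivalently (divide by 2) 43t ≡ 20 (mod 44).
To invert 43 modulo 44: 44 = 1·43 + 1, 43 = 43·1 + 0, and unwinding, 1 = 44 − 1·43. Thus 43⁻¹ ≡ -1 ≡ 43 (mod 44).
Therefore t ≡ 43·20 = 860 ≡ 24 (mod 44).
Then k = 24 + 86·24 = 2088.
Indeed 2088 ≡ 24 (mod 86) and 2088 ≡ 64 (mod 88).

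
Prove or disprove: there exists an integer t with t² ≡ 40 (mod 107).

Take t = 88. Then 88² = 7744 = 72·107 + 40, so 88² ≡ 40 (mod 107).

t = 88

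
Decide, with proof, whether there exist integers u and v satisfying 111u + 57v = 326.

There are no such integers.

Both 111 and 57 are divisible by gcd(111, 57) = 3, hence so is any combination 111u + 57v.
But 326 = 3·108 + 2, so 3 ∤ 326.
Hence no integers u, v satisfy the equation.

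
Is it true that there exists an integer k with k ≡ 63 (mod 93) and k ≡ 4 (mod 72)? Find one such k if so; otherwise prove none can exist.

There is no such integer.

gcd(93, 72) = 3. If k ≡ 63 (mod 93) and k ≡ 4 (mod 72), then k ≡ 63 (mod 3) and k ≡ 4 (mod 3).
But 63 mod 3 = 0 while 4 mod 3 = 1, a contradiction.
Therefore no such k exists.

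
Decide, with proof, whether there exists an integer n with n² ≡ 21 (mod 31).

No such integer exists.

Apply Euler's criterion with the prime 31: 21 is a quadratic residue iff 21^15 ≡ 1 (mod 31), and a non-residue iff it is ≡ −1.
Repeated squaring mod 31: 21^2 = 441 ≡ 7; 21^4 ≡ 7² = 49 ≡ 18; 21^8 ≡ 18² = 324 ≡ 14.
Since 15 = 8 + 4 + 2 + 1, 21^15 ≡ 14 · 18 · 7 · 21; multiplying out mod 31: 14·18 = 252 ≡ 4, then 4·7 = 28 ≡ 28, then 28·21 = 588 ≡ 30. Thus 21^15 ≡ 30 ≡ −1 (mod 31).
The value −1 means 21 is a non-residue modulo 31, so n² ≡ 21 (mod 31) is impossible.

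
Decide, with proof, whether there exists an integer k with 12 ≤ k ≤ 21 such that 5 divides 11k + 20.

For k = 12, 13, 14 the values 152, 163, 174 are not multiples of 5. k = 15 works, since 11·15 + 20 = 185 = 37·5.

k = 15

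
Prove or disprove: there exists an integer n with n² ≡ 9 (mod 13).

n = 10 works: 10² = 100, and 100 − 9 = 91 = 7·13.

n = 10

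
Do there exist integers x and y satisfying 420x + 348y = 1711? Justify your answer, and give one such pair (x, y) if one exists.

gcd(420, 348) = 12, so every integer of the form 420x + 348y is a multiple of 12.
But 1711 = 12·142 + 7, so 12 ∤ 1711.
Hence no integers x, y satisfy the equation.

There are no such integers.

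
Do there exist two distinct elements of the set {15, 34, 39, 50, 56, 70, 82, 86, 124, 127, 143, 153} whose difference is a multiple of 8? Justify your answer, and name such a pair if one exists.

Both 15 and 39 leave remainder 7 on division by 8; their difference 24 = 3·8 is a multiple of 8.

15 and 39 are such a pair.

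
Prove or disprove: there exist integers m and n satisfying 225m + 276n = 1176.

m = 4, n = 1

gcd(225, 276) = 3, and 3 divides 1176, so integer solutions exist.
Dividing through by 3 reduces the equation to 75m + 92n = 392.
Euclidean algorithm: 92 = 1·75 + 17, 75 = 4·17 + 7, 17 = 2·7 + 3, 7 = 2·3 + 1, 3 = 3·1 + 0.
Back-substituting, 1 = 7 − 2·3 = 7 − 2·(17 − 2·7) = −2·17 + 5·7 = −2·17 + 5·(75 − 4·17) = 5·75 − 22·17 = 5·75 − 22·(92 − 1·75) = −22·92 + 27·75; that is, 75·27 + 92·(-22) = 1.
Scaling by 392 gives the particular solution (m, n) = (10584, -8624).
Shifting by a multiple of (92, −75) keeps it a solution: m = 10584 − 115·92 = 4, n = -8624 + 115·75 = 1.
Check: 225·4 + 276·1 = 900 + 276 = 1176. ✓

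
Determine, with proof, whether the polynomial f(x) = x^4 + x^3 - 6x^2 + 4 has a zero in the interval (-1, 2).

Such a root exists.

f(-1) = -2 and f(2) = 4, which have opposite signs.
Since f is a polynomial it is continuous on [-1, 2].
By the Intermediate Value Theorem f must vanish at some point of (-1, 2).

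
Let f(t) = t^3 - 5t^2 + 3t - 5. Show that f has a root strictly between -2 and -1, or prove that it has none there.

No such root exists.

The endpoint values f(-2) = -39 and f(-1) = -14 are both negative. Claim: f(t) < 0 for every t in (-2, -1).
Substitute t = -1 − u, where 0 < u < 1 on the interval. Expanding, f(-1 − u) = -u^3 - 8u^2 - 16u - 14.
All 4 nonzero coefficients of this polynomial in u are negative; hence for u > 0 the value is a sum of negative terms (the constant -14 among them).
So f is strictly negative on (-2, -1); no root exists in the interval.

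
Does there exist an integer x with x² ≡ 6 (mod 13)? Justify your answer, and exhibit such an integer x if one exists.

No such integer exists.

Squares mod 13 repeat after x = 6 (as (−x)² = x²); for x = 0..6 they are 0, 1, 4, 9, 3, 12, 10.
The set of squares mod 13 is therefore {0, 1, 3, 4, 9, 10, 12}, which does not contain 6.
Therefore x² ≡ 6 (mod 13) has no solution.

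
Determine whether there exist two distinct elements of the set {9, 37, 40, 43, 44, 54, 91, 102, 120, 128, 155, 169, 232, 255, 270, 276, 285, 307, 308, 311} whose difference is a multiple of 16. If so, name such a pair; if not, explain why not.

Yes: 9 and 169.

9 mod 16 = 9 and 169 mod 16 = 9, so 169 − 9 = 160 = 10·16.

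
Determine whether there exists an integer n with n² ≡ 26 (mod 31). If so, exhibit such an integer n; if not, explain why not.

31 is prime, so by Euler's criterion 26 is a square mod 31 iff 26^((31−1)/2) = 26^15 ≡ 1 (mod 31).
Squaring successively (mod 31): 26^2 = 676 ≡ 25; 26^4 ≡ 25² = 625 ≡ 5; 26^8 ≡ 5² = 25 ≡ 25.
Since 15 = 8 + 4 + 2 + 1, 26^15 ≡ 25 · 5 · 25 · 26; multiplying out mod 31: 25·5 = 125 ≡ 1, then 1·25 = 25 ≡ 25, then 25·26 = 650 ≡ 30. Thus 26^15 ≡ 30 ≡ −1 (mod 31).
The value −1 means 26 is a non-residue modulo 31, so n² ≡ 26 (mod 31) is impossible.

No, no such integer exists.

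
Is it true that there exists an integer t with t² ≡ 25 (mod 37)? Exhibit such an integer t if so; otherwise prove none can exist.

t = 5

Take t = 5. Then 5² = 25, and since 0 ≤ 25 < 37 this is already reduced: 5² ≡ 25 (mod 37).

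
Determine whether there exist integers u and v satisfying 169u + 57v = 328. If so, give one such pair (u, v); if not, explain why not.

u = 7, v = -15

169 and 57 are coprime, so 169u + 57v ranges over all of ℤ.
Dividing repeatedly: 169 = 2·57 + 55, 57 = 1·55 + 2, 55 = 27·2 + 1, 2 = 2·1 + 0.
Unwinding: 1 = 55 − 27·2 = 55 − 27·(57 − 1·55) = −27·57 + 28·55 = −27·57 + 28·(169 − 2·57) = 28·169 − 83·57, i.e. 169·28 + 57·(-83) = 1.
Scaling by 328 gives the particular solution (u, v) = (9184, -27224).
The general solution is u = 9184 + 57k, v = -27224 − 169k; taking k = -161 gives the smaller pair u = 7, v = -15.
Check: 169·7 + 57·(-15) = 1183 − 855 = 328. ✓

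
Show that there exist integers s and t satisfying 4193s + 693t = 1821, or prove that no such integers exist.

gcd(4193, 693) = 7, so every integer of the form 4193s + 693t is a multiple of 7.
However 1821 leaves remainder 1 on division by 7.
Hence no integers s, t satisfy the equation.

There are no such integers.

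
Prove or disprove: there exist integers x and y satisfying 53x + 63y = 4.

53 and 63 are coprime, so 53x + 63y ranges over all of ℤ.
Dividing repeatedly: 63 = 1·53 + 10, 53 = 5·10 + 3, 10 = 3·3 + 1, 3 = 3·1 + 0.
Unwinding: 1 = 10 − 3·3 = 10 − 3·(53 − 5·10) = −3·53 + 16·10 = −3·53 + 16·(63 − 1·53) = 16·63 − 19·53, i.e. 53·(-19) + 63·16 = 1.
Scaling by 4 gives the particular solution (x, y) = (-76, 64).
The general solution is x = -76 + 63k, y = 64 − 53k; taking k = 2 gives the smaller pair x = 50, y = -42.
Indeed 53·50 + 63·(-42) = 2650 − 2646 = 4.

x = 50, y = -42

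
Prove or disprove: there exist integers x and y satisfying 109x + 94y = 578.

109 and 94 are coprime, so 109x + 94y ranges over all of ℤ.
Euclidean algorithm: 109 = 1·94 + 15, 94 = 6·15 + 4, 15 = 3·4 + 3, 4 = 1·3 + 1, 3 = 3·1 + 0.
Back-substituting, 1 = 4 − 1·3 = 4 − (15 − 3·4) = −15 + 4·4 = −15 + 4·(94 − 6·15) = 4·94 − 25·15 = 4·94 − 25·(109 − 1·94) = −25·109 + 29·94; that is, 109·(-25) + 94·29 = 1.
Times 578: 109·(-14450) + 94·16762 = 578, so (-14450, 16762) solves it.
The general solution is x = -14450 + 94k, y = 16762 − 109k; taking k = 154 gives the smaller pair x = 26, y = -24.
Indeed 109·26 + 94·(-24) = 2834 − 2256 = 578.

x = 26, y = -24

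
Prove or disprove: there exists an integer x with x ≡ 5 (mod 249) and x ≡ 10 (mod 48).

Both moduli are multiples of 3 = gcd(249, 48), so any solution would satisfy x ≡ 5 and x ≡ 10 modulo 3 simultaneously.
But 5 mod 3 = 2 while 10 mod 3 = 1, a contradiction.
Hence the system has no solution.

No, no such integer exists.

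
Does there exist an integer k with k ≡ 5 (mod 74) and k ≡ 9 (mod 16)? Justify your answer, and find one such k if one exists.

k = 153

gcd(74, 16) = 2. A simultaneous solution exists iff 5 ≡ 9 (mod 2); here 5 mod 2 = 1 = 9 mod 2, so it does.
List candidates k ≡ 5 (mod 74): 5, 79, 153. Modulo 16 these are 5, 15, 9; 153 gives 9 as required.
Verify: 153 = 2·74 + 5 and 153 = 9·16 + 9. ✓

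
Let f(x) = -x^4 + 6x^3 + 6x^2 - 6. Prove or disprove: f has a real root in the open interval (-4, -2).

The endpoint values f(-4) = -550 and f(-2) = -46 are both negative. Claim: f(x) < 0 for every x in (-4, -2).
Substitute x = -2 − u, where 0 < u < 2 on the interval. Expanding, f(-2 − u) = -u^4 - 14u^3 - 54u^2 - 80u - 46.
The nonzero coefficients here are all negative, so for u > 0 every term is negative (or zero), and the constant term -46 is strictly negative.
So f is strictly negative on (-4, -2); no root exists in the interval.

No such root exists.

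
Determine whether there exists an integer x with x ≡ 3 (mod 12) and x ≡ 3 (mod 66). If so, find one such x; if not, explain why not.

Here gcd(12, 66) = 6, and both 3 and 3 leave remainder 3 mod 6, so the system is consistent.
The smallest candidate x = 3 works directly: 3 ≡ 3 (mod 66).
Verify: 3 = 0·12 + 3 and 3 = 0·66 + 3. ✓

x = 3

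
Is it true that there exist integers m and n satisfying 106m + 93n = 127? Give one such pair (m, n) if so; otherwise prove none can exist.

m = 67, n = -75

Since gcd(106, 93) = 1, every integer is an integer combination of 106 and 93.
Euclidean algorithm: 106 = 1·93 + 13, 93 = 7·13 + 2, 13 = 6·2 + 1, 2 = 2·1 + 0.
Unwinding: 1 = 13 − 6·2 = 13 − 6·(93 − 7·13) = −6·93 + 43·13 = −6·93 + 43·(106 − 1·93) = 43·106 − 49·93, i.e. 106·43 + 93·(-49) = 1.
Scaling by 127 gives the particular solution (m, n) = (5461, -6223).
Subtracting 58·93 from m and adding 58·106 to n gives the tidier solution (67, -75).
Indeed 106·67 + 93·(-75) = 7102 − 6975 = 127.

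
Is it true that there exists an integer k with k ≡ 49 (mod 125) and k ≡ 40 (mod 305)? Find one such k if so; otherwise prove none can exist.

No such integer exists.

gcd(125, 305) = 5. If k ≡ 49 (mod 125) and k ≡ 40 (mod 305), then k ≡ 49 (mod 5) and k ≡ 40 (mod 5).
However 49 ≡ 4 and 40 ≡ 0 (mod 5), and 4 ≠ 0.
So no integer satisfies both congruences.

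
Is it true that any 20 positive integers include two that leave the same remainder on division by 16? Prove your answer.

Partition the integers by their residue mod 16; there are 16 classes.
Placing 20 integers into 16 classes, some class receives at least two — say a and b.
So a and b have equal remainders mod 16, which is exactly what was to be shown.

Yes.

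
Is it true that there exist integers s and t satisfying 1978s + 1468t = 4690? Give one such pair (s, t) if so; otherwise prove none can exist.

Since gcd(1978, 1468) = 2 and 4690 = 2·2345, Bézout's identity guarantees a solution.
Dividing through by 2 reduces the equation to 989s + 734t = 2345.
Dividing repeatedly: 989 = 1·734 + 255, 734 = 2·255 + 224, 255 = 1·224 + 31, 224 = 7·31 + 7, 31 = 4·7 + 3, 7 = 2·3 + 1, 3 = 3·1 + 0.
Working back up the chain: 1 = 7 − 2·3 = 7 − 2·(31 − 4·7) = −2·31 + 9·7 = −2·31 + 9·(224 − 7·31) = 9·224 − 65·31 = 9·224 − 65·(255 − 1·224) = −65·255 + 74·224 = −65·255 + 74·(734 − 2·255) = 74·734 − 213·255 = 74·734 − 213·(989 − 1·734) = −213·989 + 287·734. So 989·(-213) + 734·287 = 1.
Scaling by 2345 gives the particular solution (s, t) = (-499485, 673015).
Shifting by a multiple of (734, −989) keeps it a solution: s = -499485 + 681·734 = 369, t = 673015 − 681·989 = -494.
Indeed 1978·369 + 1468·(-494) = 729882 − 725192 = 4690.

s = 369, t = -494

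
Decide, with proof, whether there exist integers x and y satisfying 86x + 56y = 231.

No, no such integers exist.

Any value of 86x + 56y is a multiple of gcd(86, 56) = 2.
But 231 = 2·115 + 1, so 2 ∤ 231.
So the equation is unsolvable over ℤ.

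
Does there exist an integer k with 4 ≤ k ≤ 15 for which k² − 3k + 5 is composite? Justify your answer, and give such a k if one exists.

k = 10

At k = 10: 10² − 3·10 + 5 = 75 = 3·25, which is composite.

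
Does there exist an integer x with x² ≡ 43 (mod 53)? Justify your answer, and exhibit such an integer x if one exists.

x = 19 works: 19² = 361, and 361 − 43 = 318 = 6·53.

x = 19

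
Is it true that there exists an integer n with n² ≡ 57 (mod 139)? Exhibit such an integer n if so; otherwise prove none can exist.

n = 14

n = 14 works: 14² = 196, and 196 − 57 = 139 = 1·139.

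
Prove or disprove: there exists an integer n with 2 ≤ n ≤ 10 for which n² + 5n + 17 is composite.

At n = 8: 8² + 5·8 + 17 = 121 = 11·11, which is composite.

n = 8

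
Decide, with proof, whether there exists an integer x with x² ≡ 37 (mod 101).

x = 21

Take x = 21. Then 21² = 441 = 4·101 + 37, so 21² ≡ 37 (mod 101).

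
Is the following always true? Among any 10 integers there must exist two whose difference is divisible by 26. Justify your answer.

Consider the 10 integers 68, 69, …, 77. They lie in distinct residue classes modulo 26, since 10 ≤ 26.
No two share a residue, so no pair has difference divisible by 26; the claim fails for this set.

No; for instance {68, 69, 70, 71, 72, 73, 74, 75, 76, 77} is a counterexample.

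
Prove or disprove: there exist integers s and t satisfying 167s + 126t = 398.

s = 22, t = -26

Since gcd(167, 126) = 1, every integer is an integer combination of 167 and 126.
Run the Euclidean algorithm on 167 and 126: 167 = 1·126 + 41, 126 = 3·41 + 3, 41 = 13·3 + 2, 3 = 1·2 + 1, 2 = 2·1 + 0.
Working back up the chain: 1 = 3 − 1·2 = 3 − (41 − 13·3) = −41 + 14·3 = −41 + 14·(126 − 3·41) = 14·126 − 43·41 = 14·126 − 43·(167 − 1·126) = −43·167 + 57·126. So 167·(-43) + 126·57 = 1.
Multiplying through by 398: s = (-43)·398 = -17114, t = 57·398 = 22686 is a solution.
The general solution is s = -17114 + 126k, t = 22686 − 167k; taking k = 136 gives the smaller pair s = 22, t = -26.
Indeed 167·22 + 126·(-26) = 3674 − 3276 = 398.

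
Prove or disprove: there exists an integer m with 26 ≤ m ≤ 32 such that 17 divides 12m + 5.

At m = 26, 12·26 + 5 = 317 ≡ 11 (mod 17), and each step in m adds 12, giving residues 11, 6, 1, 13, 8, 3, 15 for m = 26, 27, …, 32.
Since 0 is absent from this list, 17 ∤ 12m + 5 for every m with 26 ≤ m ≤ 32.

No such integer m in that range exists.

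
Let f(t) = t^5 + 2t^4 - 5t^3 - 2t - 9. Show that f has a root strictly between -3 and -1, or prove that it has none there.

f(-3) = 51 and f(-1) = -1, which have opposite signs.
Since f is a polynomial it is continuous on [-3, -1].
By the Intermediate Value Theorem f must vanish at some point of (-3, -1).

Yes, f has a root in the interval.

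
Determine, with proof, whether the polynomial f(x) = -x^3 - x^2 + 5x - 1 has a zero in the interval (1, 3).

Such a root exists.

f(1) = 2 and f(3) = -22, which have opposite signs.
As a polynomial, f is continuous on every closed interval.
By the Intermediate Value Theorem, f takes the value 0 somewhere in the open interval.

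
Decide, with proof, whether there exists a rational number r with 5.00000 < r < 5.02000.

r = 256/51

Look for a denominator N such that an integer falls strictly between N·5.00000 and N·5.02000. N = 51 works: 51·5.00000 = 255.00000 < 256 < 256.02000 = 51·5.02000.
Hence 256/51 is a rational number with 5.00000 < 256/51 < 5.02000.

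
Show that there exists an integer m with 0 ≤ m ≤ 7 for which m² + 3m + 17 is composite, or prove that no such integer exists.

m = 7

At m = 7: 7² + 3·7 + 17 = 87 = 3·29, which is composite.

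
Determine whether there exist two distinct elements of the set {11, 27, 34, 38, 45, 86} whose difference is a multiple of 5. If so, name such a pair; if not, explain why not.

Reduce each element mod 5: 11↦1, 27↦2, 34↦4, 38↦3, 45↦0, 86↦1. The residue 1 repeats (at 11 and 86), and 86 − 11 = 75 = 15·5.

The pair (11, 86) works.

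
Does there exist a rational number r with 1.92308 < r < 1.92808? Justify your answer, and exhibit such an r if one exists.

Multiplying by 27: 27·1.92308 = 51.92316 and 27·1.92808 = 52.05816, so the integer 52 lies strictly between them.
Hence 52/27 is a rational number with 1.92308 < 52/27 < 1.92808.

r = 52/27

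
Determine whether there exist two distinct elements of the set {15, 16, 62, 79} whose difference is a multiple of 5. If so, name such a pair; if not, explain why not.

No, no such pair exists.

Reduce each element modulo 5: 15↦0, 16↦1, 62↦2, 79↦4.
These 4 residues are pairwise different, hence no difference of two elements is divisible by 5.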